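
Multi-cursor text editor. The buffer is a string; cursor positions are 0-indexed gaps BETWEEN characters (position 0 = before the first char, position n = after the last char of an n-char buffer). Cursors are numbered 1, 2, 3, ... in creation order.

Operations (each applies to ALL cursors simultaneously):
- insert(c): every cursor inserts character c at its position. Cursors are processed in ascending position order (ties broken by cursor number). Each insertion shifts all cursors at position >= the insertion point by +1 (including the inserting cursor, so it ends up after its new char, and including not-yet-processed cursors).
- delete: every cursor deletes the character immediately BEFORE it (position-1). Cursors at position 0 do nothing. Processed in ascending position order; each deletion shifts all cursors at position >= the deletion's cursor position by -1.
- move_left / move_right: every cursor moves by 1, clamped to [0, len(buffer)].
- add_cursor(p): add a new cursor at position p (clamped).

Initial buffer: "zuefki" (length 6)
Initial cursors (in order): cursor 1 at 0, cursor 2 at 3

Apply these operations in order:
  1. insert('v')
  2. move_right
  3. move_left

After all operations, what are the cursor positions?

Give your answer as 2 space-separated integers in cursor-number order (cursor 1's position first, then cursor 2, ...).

Answer: 1 5

Derivation:
After op 1 (insert('v')): buffer="vzuevfki" (len 8), cursors c1@1 c2@5, authorship 1...2...
After op 2 (move_right): buffer="vzuevfki" (len 8), cursors c1@2 c2@6, authorship 1...2...
After op 3 (move_left): buffer="vzuevfki" (len 8), cursors c1@1 c2@5, authorship 1...2...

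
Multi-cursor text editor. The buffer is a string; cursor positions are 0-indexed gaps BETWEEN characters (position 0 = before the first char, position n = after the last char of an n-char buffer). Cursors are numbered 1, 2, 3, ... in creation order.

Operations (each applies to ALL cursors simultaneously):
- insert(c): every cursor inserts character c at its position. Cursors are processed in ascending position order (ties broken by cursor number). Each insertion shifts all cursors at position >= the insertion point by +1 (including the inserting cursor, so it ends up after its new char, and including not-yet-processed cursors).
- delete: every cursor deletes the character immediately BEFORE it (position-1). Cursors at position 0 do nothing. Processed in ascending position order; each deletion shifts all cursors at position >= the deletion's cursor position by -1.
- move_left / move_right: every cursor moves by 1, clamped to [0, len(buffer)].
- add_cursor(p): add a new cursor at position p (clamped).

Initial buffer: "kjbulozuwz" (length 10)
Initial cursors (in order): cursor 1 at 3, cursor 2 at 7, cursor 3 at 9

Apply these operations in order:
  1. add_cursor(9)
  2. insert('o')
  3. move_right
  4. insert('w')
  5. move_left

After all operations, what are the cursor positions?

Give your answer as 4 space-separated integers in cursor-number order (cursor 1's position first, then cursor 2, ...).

Answer: 5 11 17 17

Derivation:
After op 1 (add_cursor(9)): buffer="kjbulozuwz" (len 10), cursors c1@3 c2@7 c3@9 c4@9, authorship ..........
After op 2 (insert('o')): buffer="kjboulozouwooz" (len 14), cursors c1@4 c2@9 c3@13 c4@13, authorship ...1....2..34.
After op 3 (move_right): buffer="kjboulozouwooz" (len 14), cursors c1@5 c2@10 c3@14 c4@14, authorship ...1....2..34.
After op 4 (insert('w')): buffer="kjbouwlozouwwoozww" (len 18), cursors c1@6 c2@12 c3@18 c4@18, authorship ...1.1...2.2.34.34
After op 5 (move_left): buffer="kjbouwlozouwwoozww" (len 18), cursors c1@5 c2@11 c3@17 c4@17, authorship ...1.1...2.2.34.34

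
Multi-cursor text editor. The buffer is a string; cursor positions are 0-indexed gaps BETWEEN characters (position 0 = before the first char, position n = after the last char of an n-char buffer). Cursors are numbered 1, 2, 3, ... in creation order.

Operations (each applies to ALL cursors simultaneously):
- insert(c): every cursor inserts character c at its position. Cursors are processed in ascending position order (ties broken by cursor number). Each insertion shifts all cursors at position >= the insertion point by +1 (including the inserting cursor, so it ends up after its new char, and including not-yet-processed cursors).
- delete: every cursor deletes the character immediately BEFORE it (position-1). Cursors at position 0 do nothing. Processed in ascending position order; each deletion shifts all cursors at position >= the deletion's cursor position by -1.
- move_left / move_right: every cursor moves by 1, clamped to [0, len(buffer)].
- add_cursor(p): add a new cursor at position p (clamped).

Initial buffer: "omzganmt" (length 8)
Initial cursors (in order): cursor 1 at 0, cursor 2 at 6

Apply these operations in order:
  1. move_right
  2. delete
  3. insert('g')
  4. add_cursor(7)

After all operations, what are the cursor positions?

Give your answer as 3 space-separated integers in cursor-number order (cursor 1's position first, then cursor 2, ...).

After op 1 (move_right): buffer="omzganmt" (len 8), cursors c1@1 c2@7, authorship ........
After op 2 (delete): buffer="mzgant" (len 6), cursors c1@0 c2@5, authorship ......
After op 3 (insert('g')): buffer="gmzgangt" (len 8), cursors c1@1 c2@7, authorship 1.....2.
After op 4 (add_cursor(7)): buffer="gmzgangt" (len 8), cursors c1@1 c2@7 c3@7, authorship 1.....2.

Answer: 1 7 7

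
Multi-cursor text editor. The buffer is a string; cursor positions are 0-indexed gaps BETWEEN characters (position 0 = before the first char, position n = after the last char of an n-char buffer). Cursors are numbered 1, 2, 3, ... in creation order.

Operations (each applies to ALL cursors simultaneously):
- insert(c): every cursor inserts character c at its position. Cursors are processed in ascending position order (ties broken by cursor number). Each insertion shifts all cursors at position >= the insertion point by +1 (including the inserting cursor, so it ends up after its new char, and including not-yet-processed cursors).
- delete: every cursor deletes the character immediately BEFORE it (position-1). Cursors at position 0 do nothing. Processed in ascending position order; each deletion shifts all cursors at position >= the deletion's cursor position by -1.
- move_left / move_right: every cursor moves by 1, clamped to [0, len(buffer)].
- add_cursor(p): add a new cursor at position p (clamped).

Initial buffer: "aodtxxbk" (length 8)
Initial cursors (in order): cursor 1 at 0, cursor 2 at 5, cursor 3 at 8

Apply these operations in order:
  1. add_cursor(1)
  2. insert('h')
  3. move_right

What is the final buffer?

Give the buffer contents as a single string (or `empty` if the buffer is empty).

Answer: hahodtxhxbkh

Derivation:
After op 1 (add_cursor(1)): buffer="aodtxxbk" (len 8), cursors c1@0 c4@1 c2@5 c3@8, authorship ........
After op 2 (insert('h')): buffer="hahodtxhxbkh" (len 12), cursors c1@1 c4@3 c2@8 c3@12, authorship 1.4....2...3
After op 3 (move_right): buffer="hahodtxhxbkh" (len 12), cursors c1@2 c4@4 c2@9 c3@12, authorship 1.4....2...3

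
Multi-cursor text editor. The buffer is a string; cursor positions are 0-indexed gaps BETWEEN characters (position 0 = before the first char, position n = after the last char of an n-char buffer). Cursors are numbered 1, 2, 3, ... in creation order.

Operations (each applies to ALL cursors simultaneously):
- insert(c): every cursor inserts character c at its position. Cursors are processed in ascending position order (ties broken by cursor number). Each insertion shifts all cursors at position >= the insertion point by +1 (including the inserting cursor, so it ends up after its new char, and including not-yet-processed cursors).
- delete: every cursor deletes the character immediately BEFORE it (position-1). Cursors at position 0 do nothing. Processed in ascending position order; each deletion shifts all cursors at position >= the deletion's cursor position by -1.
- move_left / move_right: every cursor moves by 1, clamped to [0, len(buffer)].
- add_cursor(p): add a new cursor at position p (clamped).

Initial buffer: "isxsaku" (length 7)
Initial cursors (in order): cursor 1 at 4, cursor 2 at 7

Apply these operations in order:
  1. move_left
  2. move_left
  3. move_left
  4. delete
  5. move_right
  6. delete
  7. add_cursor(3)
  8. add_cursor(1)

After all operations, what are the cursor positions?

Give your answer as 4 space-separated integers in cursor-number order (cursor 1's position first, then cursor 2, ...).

After op 1 (move_left): buffer="isxsaku" (len 7), cursors c1@3 c2@6, authorship .......
After op 2 (move_left): buffer="isxsaku" (len 7), cursors c1@2 c2@5, authorship .......
After op 3 (move_left): buffer="isxsaku" (len 7), cursors c1@1 c2@4, authorship .......
After op 4 (delete): buffer="sxaku" (len 5), cursors c1@0 c2@2, authorship .....
After op 5 (move_right): buffer="sxaku" (len 5), cursors c1@1 c2@3, authorship .....
After op 6 (delete): buffer="xku" (len 3), cursors c1@0 c2@1, authorship ...
After op 7 (add_cursor(3)): buffer="xku" (len 3), cursors c1@0 c2@1 c3@3, authorship ...
After op 8 (add_cursor(1)): buffer="xku" (len 3), cursors c1@0 c2@1 c4@1 c3@3, authorship ...

Answer: 0 1 3 1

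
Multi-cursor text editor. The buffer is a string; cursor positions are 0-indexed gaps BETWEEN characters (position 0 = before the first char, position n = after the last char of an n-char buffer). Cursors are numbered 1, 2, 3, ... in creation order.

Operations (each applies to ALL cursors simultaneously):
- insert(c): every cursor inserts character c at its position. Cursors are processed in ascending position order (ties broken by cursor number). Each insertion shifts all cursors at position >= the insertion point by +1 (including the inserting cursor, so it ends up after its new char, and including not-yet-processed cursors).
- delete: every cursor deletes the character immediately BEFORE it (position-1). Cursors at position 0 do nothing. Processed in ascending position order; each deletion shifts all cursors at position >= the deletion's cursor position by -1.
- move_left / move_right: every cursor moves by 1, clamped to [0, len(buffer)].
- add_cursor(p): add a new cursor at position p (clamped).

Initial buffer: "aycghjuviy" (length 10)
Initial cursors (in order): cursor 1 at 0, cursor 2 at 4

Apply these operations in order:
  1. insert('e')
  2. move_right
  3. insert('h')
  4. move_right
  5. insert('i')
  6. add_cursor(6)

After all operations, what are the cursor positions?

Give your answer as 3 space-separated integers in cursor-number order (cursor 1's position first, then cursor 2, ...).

After op 1 (insert('e')): buffer="eaycgehjuviy" (len 12), cursors c1@1 c2@6, authorship 1....2......
After op 2 (move_right): buffer="eaycgehjuviy" (len 12), cursors c1@2 c2@7, authorship 1....2......
After op 3 (insert('h')): buffer="eahycgehhjuviy" (len 14), cursors c1@3 c2@9, authorship 1.1...2.2.....
After op 4 (move_right): buffer="eahycgehhjuviy" (len 14), cursors c1@4 c2@10, authorship 1.1...2.2.....
After op 5 (insert('i')): buffer="eahyicgehhjiuviy" (len 16), cursors c1@5 c2@12, authorship 1.1.1..2.2.2....
After op 6 (add_cursor(6)): buffer="eahyicgehhjiuviy" (len 16), cursors c1@5 c3@6 c2@12, authorship 1.1.1..2.2.2....

Answer: 5 12 6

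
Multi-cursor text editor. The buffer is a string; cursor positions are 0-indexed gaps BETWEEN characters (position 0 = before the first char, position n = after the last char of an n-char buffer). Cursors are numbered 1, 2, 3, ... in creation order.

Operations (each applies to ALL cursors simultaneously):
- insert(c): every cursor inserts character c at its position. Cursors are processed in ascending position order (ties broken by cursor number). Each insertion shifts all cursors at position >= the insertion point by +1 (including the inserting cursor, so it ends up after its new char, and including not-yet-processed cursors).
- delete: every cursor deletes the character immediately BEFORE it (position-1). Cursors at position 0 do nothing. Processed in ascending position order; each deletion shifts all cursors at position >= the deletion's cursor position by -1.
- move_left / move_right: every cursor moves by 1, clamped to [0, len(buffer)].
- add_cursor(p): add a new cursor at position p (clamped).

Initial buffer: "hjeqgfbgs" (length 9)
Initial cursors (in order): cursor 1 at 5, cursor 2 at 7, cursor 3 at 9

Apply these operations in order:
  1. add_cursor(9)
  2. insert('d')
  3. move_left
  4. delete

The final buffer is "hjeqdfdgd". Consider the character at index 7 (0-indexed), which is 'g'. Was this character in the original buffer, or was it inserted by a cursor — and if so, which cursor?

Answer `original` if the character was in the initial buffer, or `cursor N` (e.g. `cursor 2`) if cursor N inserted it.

After op 1 (add_cursor(9)): buffer="hjeqgfbgs" (len 9), cursors c1@5 c2@7 c3@9 c4@9, authorship .........
After op 2 (insert('d')): buffer="hjeqgdfbdgsdd" (len 13), cursors c1@6 c2@9 c3@13 c4@13, authorship .....1..2..34
After op 3 (move_left): buffer="hjeqgdfbdgsdd" (len 13), cursors c1@5 c2@8 c3@12 c4@12, authorship .....1..2..34
After op 4 (delete): buffer="hjeqdfdgd" (len 9), cursors c1@4 c2@6 c3@8 c4@8, authorship ....1.2.4
Authorship (.=original, N=cursor N): . . . . 1 . 2 . 4
Index 7: author = original

Answer: original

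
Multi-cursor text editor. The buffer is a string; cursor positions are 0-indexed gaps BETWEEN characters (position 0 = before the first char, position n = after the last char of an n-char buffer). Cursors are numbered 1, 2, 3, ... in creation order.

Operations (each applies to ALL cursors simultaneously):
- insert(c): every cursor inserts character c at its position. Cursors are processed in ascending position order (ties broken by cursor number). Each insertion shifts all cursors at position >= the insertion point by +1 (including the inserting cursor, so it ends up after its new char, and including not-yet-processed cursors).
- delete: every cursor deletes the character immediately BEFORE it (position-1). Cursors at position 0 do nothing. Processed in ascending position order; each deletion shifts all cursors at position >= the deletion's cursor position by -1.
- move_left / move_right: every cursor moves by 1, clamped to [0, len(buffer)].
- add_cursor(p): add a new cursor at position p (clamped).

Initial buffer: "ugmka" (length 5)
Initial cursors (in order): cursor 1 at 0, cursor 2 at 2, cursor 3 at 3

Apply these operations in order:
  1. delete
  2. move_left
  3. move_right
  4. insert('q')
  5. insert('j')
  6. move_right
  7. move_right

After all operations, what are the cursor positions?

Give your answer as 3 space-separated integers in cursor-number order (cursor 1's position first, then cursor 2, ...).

Answer: 9 9 9

Derivation:
After op 1 (delete): buffer="uka" (len 3), cursors c1@0 c2@1 c3@1, authorship ...
After op 2 (move_left): buffer="uka" (len 3), cursors c1@0 c2@0 c3@0, authorship ...
After op 3 (move_right): buffer="uka" (len 3), cursors c1@1 c2@1 c3@1, authorship ...
After op 4 (insert('q')): buffer="uqqqka" (len 6), cursors c1@4 c2@4 c3@4, authorship .123..
After op 5 (insert('j')): buffer="uqqqjjjka" (len 9), cursors c1@7 c2@7 c3@7, authorship .123123..
After op 6 (move_right): buffer="uqqqjjjka" (len 9), cursors c1@8 c2@8 c3@8, authorship .123123..
After op 7 (move_right): buffer="uqqqjjjka" (len 9), cursors c1@9 c2@9 c3@9, authorship .123123..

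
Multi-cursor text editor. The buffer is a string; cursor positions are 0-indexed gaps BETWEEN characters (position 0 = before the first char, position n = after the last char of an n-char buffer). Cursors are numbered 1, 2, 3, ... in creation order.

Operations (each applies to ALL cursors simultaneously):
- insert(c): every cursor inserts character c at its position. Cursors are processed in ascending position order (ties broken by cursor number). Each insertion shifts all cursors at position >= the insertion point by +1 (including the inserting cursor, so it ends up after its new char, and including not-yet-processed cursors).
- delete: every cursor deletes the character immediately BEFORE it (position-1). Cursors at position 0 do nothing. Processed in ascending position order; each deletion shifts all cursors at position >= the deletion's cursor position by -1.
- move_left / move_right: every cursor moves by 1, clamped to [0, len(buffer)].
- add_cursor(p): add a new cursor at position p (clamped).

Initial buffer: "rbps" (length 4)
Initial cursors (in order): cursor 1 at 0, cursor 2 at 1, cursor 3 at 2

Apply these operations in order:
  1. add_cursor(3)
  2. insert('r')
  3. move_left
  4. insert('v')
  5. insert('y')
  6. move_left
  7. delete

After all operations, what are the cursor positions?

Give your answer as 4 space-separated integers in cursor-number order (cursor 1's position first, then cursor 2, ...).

After op 1 (add_cursor(3)): buffer="rbps" (len 4), cursors c1@0 c2@1 c3@2 c4@3, authorship ....
After op 2 (insert('r')): buffer="rrrbrprs" (len 8), cursors c1@1 c2@3 c3@5 c4@7, authorship 1.2.3.4.
After op 3 (move_left): buffer="rrrbrprs" (len 8), cursors c1@0 c2@2 c3@4 c4@6, authorship 1.2.3.4.
After op 4 (insert('v')): buffer="vrrvrbvrpvrs" (len 12), cursors c1@1 c2@4 c3@7 c4@10, authorship 11.22.33.44.
After op 5 (insert('y')): buffer="vyrrvyrbvyrpvyrs" (len 16), cursors c1@2 c2@6 c3@10 c4@14, authorship 111.222.333.444.
After op 6 (move_left): buffer="vyrrvyrbvyrpvyrs" (len 16), cursors c1@1 c2@5 c3@9 c4@13, authorship 111.222.333.444.
After op 7 (delete): buffer="yrryrbyrpyrs" (len 12), cursors c1@0 c2@3 c3@6 c4@9, authorship 11.22.33.44.

Answer: 0 3 6 9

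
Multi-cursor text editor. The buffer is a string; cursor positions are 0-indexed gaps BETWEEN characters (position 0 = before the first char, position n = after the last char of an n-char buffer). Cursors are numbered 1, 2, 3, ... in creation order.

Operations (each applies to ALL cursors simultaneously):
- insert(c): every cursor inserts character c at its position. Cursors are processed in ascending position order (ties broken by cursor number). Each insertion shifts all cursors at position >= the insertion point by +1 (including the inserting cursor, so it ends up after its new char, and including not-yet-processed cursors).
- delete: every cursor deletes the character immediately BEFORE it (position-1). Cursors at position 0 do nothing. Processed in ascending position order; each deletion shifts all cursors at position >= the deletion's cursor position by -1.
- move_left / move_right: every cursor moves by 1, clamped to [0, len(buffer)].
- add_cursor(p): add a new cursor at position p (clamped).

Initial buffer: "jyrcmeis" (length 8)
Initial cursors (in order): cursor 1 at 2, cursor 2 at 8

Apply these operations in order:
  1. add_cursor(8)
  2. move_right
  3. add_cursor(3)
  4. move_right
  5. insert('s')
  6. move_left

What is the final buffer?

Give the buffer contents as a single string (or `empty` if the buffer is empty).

After op 1 (add_cursor(8)): buffer="jyrcmeis" (len 8), cursors c1@2 c2@8 c3@8, authorship ........
After op 2 (move_right): buffer="jyrcmeis" (len 8), cursors c1@3 c2@8 c3@8, authorship ........
After op 3 (add_cursor(3)): buffer="jyrcmeis" (len 8), cursors c1@3 c4@3 c2@8 c3@8, authorship ........
After op 4 (move_right): buffer="jyrcmeis" (len 8), cursors c1@4 c4@4 c2@8 c3@8, authorship ........
After op 5 (insert('s')): buffer="jyrcssmeisss" (len 12), cursors c1@6 c4@6 c2@12 c3@12, authorship ....14....23
After op 6 (move_left): buffer="jyrcssmeisss" (len 12), cursors c1@5 c4@5 c2@11 c3@11, authorship ....14....23

Answer: jyrcssmeisss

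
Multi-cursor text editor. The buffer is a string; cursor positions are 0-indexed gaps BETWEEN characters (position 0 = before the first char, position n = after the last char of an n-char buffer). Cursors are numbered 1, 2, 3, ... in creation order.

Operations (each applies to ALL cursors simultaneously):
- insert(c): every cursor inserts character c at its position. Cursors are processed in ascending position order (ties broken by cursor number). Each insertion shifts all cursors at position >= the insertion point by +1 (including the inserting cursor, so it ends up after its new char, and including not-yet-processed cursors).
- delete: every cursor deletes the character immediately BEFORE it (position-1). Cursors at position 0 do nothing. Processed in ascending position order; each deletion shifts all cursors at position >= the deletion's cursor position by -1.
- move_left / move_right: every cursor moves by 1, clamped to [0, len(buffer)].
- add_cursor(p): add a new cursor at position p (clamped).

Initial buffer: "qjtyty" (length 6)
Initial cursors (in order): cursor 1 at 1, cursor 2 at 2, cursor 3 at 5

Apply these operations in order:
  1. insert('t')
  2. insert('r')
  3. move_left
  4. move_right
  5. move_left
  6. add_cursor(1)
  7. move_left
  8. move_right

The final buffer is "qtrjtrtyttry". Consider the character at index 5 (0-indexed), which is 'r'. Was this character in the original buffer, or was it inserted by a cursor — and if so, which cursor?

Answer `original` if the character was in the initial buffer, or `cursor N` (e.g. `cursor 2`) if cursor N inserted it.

After op 1 (insert('t')): buffer="qtjttytty" (len 9), cursors c1@2 c2@4 c3@8, authorship .1.2...3.
After op 2 (insert('r')): buffer="qtrjtrtyttry" (len 12), cursors c1@3 c2@6 c3@11, authorship .11.22...33.
After op 3 (move_left): buffer="qtrjtrtyttry" (len 12), cursors c1@2 c2@5 c3@10, authorship .11.22...33.
After op 4 (move_right): buffer="qtrjtrtyttry" (len 12), cursors c1@3 c2@6 c3@11, authorship .11.22...33.
After op 5 (move_left): buffer="qtrjtrtyttry" (len 12), cursors c1@2 c2@5 c3@10, authorship .11.22...33.
After op 6 (add_cursor(1)): buffer="qtrjtrtyttry" (len 12), cursors c4@1 c1@2 c2@5 c3@10, authorship .11.22...33.
After op 7 (move_left): buffer="qtrjtrtyttry" (len 12), cursors c4@0 c1@1 c2@4 c3@9, authorship .11.22...33.
After op 8 (move_right): buffer="qtrjtrtyttry" (len 12), cursors c4@1 c1@2 c2@5 c3@10, authorship .11.22...33.
Authorship (.=original, N=cursor N): . 1 1 . 2 2 . . . 3 3 .
Index 5: author = 2

Answer: cursor 2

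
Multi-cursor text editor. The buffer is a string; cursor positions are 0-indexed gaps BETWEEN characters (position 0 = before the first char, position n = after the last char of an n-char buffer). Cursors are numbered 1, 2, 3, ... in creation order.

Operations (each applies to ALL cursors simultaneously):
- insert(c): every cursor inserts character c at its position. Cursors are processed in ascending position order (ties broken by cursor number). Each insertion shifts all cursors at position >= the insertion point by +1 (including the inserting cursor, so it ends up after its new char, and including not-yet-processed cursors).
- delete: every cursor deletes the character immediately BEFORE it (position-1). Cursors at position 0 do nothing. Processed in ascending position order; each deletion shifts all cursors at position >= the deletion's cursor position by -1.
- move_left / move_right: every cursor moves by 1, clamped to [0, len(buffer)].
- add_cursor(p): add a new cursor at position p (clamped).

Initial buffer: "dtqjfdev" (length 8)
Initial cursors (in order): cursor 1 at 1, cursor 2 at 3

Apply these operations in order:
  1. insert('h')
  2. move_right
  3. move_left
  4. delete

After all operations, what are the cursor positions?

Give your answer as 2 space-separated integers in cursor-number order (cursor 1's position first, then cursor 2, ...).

Answer: 1 3

Derivation:
After op 1 (insert('h')): buffer="dhtqhjfdev" (len 10), cursors c1@2 c2@5, authorship .1..2.....
After op 2 (move_right): buffer="dhtqhjfdev" (len 10), cursors c1@3 c2@6, authorship .1..2.....
After op 3 (move_left): buffer="dhtqhjfdev" (len 10), cursors c1@2 c2@5, authorship .1..2.....
After op 4 (delete): buffer="dtqjfdev" (len 8), cursors c1@1 c2@3, authorship ........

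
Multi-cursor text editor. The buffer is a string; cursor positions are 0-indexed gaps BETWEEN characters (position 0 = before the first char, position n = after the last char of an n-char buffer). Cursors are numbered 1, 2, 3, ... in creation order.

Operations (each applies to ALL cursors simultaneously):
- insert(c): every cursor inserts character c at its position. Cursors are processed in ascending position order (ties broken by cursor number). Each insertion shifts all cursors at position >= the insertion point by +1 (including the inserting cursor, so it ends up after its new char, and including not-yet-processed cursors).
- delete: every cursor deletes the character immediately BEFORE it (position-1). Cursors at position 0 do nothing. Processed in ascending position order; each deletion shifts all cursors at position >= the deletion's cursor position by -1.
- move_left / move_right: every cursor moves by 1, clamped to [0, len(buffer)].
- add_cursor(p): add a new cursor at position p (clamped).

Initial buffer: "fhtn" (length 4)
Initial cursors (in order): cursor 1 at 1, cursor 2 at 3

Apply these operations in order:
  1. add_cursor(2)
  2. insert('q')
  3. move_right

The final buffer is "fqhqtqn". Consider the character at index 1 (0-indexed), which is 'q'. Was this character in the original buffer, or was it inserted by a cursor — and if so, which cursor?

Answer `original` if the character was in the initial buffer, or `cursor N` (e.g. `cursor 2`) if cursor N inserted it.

After op 1 (add_cursor(2)): buffer="fhtn" (len 4), cursors c1@1 c3@2 c2@3, authorship ....
After op 2 (insert('q')): buffer="fqhqtqn" (len 7), cursors c1@2 c3@4 c2@6, authorship .1.3.2.
After op 3 (move_right): buffer="fqhqtqn" (len 7), cursors c1@3 c3@5 c2@7, authorship .1.3.2.
Authorship (.=original, N=cursor N): . 1 . 3 . 2 .
Index 1: author = 1

Answer: cursor 1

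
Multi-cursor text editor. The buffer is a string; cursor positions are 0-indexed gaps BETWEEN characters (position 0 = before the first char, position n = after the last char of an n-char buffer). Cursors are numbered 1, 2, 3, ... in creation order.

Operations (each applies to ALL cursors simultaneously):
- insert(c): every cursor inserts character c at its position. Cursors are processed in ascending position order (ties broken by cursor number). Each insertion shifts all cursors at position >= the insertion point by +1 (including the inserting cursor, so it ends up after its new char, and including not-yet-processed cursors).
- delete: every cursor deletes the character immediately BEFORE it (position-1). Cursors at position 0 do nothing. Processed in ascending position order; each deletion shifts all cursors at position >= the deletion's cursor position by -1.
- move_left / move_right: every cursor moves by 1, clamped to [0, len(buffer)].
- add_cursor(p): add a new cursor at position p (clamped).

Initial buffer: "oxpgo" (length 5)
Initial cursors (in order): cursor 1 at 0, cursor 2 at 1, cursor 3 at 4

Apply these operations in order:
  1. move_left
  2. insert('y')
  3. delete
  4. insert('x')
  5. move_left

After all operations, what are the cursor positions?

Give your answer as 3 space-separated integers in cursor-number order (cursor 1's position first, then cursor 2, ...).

Answer: 1 1 5

Derivation:
After op 1 (move_left): buffer="oxpgo" (len 5), cursors c1@0 c2@0 c3@3, authorship .....
After op 2 (insert('y')): buffer="yyoxpygo" (len 8), cursors c1@2 c2@2 c3@6, authorship 12...3..
After op 3 (delete): buffer="oxpgo" (len 5), cursors c1@0 c2@0 c3@3, authorship .....
After op 4 (insert('x')): buffer="xxoxpxgo" (len 8), cursors c1@2 c2@2 c3@6, authorship 12...3..
After op 5 (move_left): buffer="xxoxpxgo" (len 8), cursors c1@1 c2@1 c3@5, authorship 12...3..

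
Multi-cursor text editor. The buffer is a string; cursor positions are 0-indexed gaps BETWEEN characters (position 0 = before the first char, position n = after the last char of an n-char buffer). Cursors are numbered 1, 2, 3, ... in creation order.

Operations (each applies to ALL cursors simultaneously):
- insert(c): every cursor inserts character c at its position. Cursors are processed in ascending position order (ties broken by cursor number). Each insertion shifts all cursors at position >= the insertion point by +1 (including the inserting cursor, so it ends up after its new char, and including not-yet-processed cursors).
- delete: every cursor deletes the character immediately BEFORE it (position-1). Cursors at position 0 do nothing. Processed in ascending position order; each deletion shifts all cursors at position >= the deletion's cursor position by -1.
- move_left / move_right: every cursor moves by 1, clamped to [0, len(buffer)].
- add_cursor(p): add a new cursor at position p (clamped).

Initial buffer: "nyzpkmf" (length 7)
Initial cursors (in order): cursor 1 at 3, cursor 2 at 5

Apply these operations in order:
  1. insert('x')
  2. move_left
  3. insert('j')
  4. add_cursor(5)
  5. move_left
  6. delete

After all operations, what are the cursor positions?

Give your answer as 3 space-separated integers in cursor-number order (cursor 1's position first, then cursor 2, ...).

Answer: 2 4 2

Derivation:
After op 1 (insert('x')): buffer="nyzxpkxmf" (len 9), cursors c1@4 c2@7, authorship ...1..2..
After op 2 (move_left): buffer="nyzxpkxmf" (len 9), cursors c1@3 c2@6, authorship ...1..2..
After op 3 (insert('j')): buffer="nyzjxpkjxmf" (len 11), cursors c1@4 c2@8, authorship ...11..22..
After op 4 (add_cursor(5)): buffer="nyzjxpkjxmf" (len 11), cursors c1@4 c3@5 c2@8, authorship ...11..22..
After op 5 (move_left): buffer="nyzjxpkjxmf" (len 11), cursors c1@3 c3@4 c2@7, authorship ...11..22..
After op 6 (delete): buffer="nyxpjxmf" (len 8), cursors c1@2 c3@2 c2@4, authorship ..1.22..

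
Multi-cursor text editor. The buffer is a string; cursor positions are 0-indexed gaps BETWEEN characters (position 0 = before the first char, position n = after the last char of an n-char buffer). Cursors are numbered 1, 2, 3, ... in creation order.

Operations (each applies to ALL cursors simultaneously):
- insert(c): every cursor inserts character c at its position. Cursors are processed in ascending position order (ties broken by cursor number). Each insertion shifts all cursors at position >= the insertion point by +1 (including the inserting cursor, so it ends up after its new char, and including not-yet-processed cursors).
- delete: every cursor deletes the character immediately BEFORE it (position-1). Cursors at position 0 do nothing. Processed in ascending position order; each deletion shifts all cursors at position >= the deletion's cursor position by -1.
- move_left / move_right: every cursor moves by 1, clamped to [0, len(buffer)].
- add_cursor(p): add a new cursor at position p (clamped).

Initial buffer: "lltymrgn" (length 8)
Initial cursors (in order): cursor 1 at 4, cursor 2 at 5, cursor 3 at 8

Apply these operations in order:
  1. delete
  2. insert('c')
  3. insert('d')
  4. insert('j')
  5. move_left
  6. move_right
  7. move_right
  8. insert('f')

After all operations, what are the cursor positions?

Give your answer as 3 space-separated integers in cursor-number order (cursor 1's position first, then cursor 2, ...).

Answer: 12 12 17

Derivation:
After op 1 (delete): buffer="lltrg" (len 5), cursors c1@3 c2@3 c3@5, authorship .....
After op 2 (insert('c')): buffer="lltccrgc" (len 8), cursors c1@5 c2@5 c3@8, authorship ...12..3
After op 3 (insert('d')): buffer="lltccddrgcd" (len 11), cursors c1@7 c2@7 c3@11, authorship ...1212..33
After op 4 (insert('j')): buffer="lltccddjjrgcdj" (len 14), cursors c1@9 c2@9 c3@14, authorship ...121212..333
After op 5 (move_left): buffer="lltccddjjrgcdj" (len 14), cursors c1@8 c2@8 c3@13, authorship ...121212..333
After op 6 (move_right): buffer="lltccddjjrgcdj" (len 14), cursors c1@9 c2@9 c3@14, authorship ...121212..333
After op 7 (move_right): buffer="lltccddjjrgcdj" (len 14), cursors c1@10 c2@10 c3@14, authorship ...121212..333
After op 8 (insert('f')): buffer="lltccddjjrffgcdjf" (len 17), cursors c1@12 c2@12 c3@17, authorship ...121212.12.3333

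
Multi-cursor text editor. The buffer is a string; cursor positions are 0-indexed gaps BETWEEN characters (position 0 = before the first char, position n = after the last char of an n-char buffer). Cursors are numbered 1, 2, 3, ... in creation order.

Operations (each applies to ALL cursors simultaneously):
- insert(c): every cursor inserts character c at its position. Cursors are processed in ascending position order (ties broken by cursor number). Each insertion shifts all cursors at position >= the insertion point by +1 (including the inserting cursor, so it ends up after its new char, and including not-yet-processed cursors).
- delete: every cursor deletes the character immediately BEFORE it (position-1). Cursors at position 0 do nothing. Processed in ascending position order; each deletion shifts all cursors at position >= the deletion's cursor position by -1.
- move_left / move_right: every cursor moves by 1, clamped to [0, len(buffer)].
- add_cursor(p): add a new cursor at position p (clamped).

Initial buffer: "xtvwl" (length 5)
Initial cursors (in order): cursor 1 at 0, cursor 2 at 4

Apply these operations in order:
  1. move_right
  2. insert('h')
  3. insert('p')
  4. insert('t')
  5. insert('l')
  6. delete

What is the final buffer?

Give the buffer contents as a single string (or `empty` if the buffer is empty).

Answer: xhpttvwlhpt

Derivation:
After op 1 (move_right): buffer="xtvwl" (len 5), cursors c1@1 c2@5, authorship .....
After op 2 (insert('h')): buffer="xhtvwlh" (len 7), cursors c1@2 c2@7, authorship .1....2
After op 3 (insert('p')): buffer="xhptvwlhp" (len 9), cursors c1@3 c2@9, authorship .11....22
After op 4 (insert('t')): buffer="xhpttvwlhpt" (len 11), cursors c1@4 c2@11, authorship .111....222
After op 5 (insert('l')): buffer="xhptltvwlhptl" (len 13), cursors c1@5 c2@13, authorship .1111....2222
After op 6 (delete): buffer="xhpttvwlhpt" (len 11), cursors c1@4 c2@11, authorship .111....222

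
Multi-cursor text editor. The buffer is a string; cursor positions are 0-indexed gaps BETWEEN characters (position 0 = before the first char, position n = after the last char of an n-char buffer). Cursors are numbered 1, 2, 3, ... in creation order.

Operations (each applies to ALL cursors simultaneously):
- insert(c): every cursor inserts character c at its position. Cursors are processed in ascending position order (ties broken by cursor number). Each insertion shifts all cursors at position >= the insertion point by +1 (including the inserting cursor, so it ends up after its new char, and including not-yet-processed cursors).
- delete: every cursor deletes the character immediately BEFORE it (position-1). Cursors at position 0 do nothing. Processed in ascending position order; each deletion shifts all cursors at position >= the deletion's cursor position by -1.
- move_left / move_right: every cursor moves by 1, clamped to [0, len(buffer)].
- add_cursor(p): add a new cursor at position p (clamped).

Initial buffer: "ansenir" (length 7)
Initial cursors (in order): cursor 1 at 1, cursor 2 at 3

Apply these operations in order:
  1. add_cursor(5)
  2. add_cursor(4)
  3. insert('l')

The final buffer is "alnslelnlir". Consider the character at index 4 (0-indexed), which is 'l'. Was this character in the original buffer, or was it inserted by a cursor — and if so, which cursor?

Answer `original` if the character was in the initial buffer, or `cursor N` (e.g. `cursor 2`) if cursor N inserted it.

After op 1 (add_cursor(5)): buffer="ansenir" (len 7), cursors c1@1 c2@3 c3@5, authorship .......
After op 2 (add_cursor(4)): buffer="ansenir" (len 7), cursors c1@1 c2@3 c4@4 c3@5, authorship .......
After op 3 (insert('l')): buffer="alnslelnlir" (len 11), cursors c1@2 c2@5 c4@7 c3@9, authorship .1..2.4.3..
Authorship (.=original, N=cursor N): . 1 . . 2 . 4 . 3 . .
Index 4: author = 2

Answer: cursor 2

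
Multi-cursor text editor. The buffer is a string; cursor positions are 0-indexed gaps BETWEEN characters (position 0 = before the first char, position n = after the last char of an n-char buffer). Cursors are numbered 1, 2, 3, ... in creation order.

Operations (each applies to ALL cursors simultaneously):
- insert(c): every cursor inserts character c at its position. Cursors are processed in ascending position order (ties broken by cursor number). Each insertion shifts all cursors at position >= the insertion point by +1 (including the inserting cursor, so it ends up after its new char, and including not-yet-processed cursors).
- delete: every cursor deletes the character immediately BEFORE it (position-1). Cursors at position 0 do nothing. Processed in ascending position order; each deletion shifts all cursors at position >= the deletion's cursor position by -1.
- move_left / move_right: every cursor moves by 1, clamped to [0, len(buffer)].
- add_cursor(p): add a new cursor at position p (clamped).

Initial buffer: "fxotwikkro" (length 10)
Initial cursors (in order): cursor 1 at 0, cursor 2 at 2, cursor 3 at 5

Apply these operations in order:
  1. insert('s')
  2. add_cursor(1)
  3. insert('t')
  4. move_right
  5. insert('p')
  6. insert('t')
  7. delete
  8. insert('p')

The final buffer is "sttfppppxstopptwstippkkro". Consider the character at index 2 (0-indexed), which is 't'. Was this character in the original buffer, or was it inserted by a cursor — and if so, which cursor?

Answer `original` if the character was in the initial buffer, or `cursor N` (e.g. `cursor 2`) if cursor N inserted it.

Answer: cursor 4

Derivation:
After op 1 (insert('s')): buffer="sfxsotwsikkro" (len 13), cursors c1@1 c2@4 c3@8, authorship 1..2...3.....
After op 2 (add_cursor(1)): buffer="sfxsotwsikkro" (len 13), cursors c1@1 c4@1 c2@4 c3@8, authorship 1..2...3.....
After op 3 (insert('t')): buffer="sttfxstotwstikkro" (len 17), cursors c1@3 c4@3 c2@7 c3@12, authorship 114..22...33.....
After op 4 (move_right): buffer="sttfxstotwstikkro" (len 17), cursors c1@4 c4@4 c2@8 c3@13, authorship 114..22...33.....
After op 5 (insert('p')): buffer="sttfppxstoptwstipkkro" (len 21), cursors c1@6 c4@6 c2@11 c3@17, authorship 114.14.22.2..33.3....
After op 6 (insert('t')): buffer="sttfppttxstopttwstiptkkro" (len 25), cursors c1@8 c4@8 c2@14 c3@21, authorship 114.1414.22.22..33.33....
After op 7 (delete): buffer="sttfppxstoptwstipkkro" (len 21), cursors c1@6 c4@6 c2@11 c3@17, authorship 114.14.22.2..33.3....
After op 8 (insert('p')): buffer="sttfppppxstopptwstippkkro" (len 25), cursors c1@8 c4@8 c2@14 c3@21, authorship 114.1414.22.22..33.33....
Authorship (.=original, N=cursor N): 1 1 4 . 1 4 1 4 . 2 2 . 2 2 . . 3 3 . 3 3 . . . .
Index 2: author = 4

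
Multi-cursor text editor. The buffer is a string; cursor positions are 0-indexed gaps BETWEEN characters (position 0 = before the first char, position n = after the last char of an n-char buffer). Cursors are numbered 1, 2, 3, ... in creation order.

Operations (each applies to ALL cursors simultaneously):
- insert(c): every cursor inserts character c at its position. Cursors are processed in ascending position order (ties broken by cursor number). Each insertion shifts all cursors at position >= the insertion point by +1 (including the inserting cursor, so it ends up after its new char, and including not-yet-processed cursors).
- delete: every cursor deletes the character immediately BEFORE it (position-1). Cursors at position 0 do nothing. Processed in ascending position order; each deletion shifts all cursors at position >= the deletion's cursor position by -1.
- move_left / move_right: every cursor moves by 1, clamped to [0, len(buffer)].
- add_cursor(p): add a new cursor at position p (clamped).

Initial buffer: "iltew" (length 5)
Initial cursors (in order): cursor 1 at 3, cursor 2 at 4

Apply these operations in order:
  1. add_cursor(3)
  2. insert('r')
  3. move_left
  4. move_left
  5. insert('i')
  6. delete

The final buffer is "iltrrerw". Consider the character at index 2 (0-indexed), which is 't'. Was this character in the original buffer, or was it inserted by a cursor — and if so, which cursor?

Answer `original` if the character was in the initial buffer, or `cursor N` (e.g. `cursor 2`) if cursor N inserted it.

After op 1 (add_cursor(3)): buffer="iltew" (len 5), cursors c1@3 c3@3 c2@4, authorship .....
After op 2 (insert('r')): buffer="iltrrerw" (len 8), cursors c1@5 c3@5 c2@7, authorship ...13.2.
After op 3 (move_left): buffer="iltrrerw" (len 8), cursors c1@4 c3@4 c2@6, authorship ...13.2.
After op 4 (move_left): buffer="iltrrerw" (len 8), cursors c1@3 c3@3 c2@5, authorship ...13.2.
After op 5 (insert('i')): buffer="iltiirrierw" (len 11), cursors c1@5 c3@5 c2@8, authorship ...13132.2.
After op 6 (delete): buffer="iltrrerw" (len 8), cursors c1@3 c3@3 c2@5, authorship ...13.2.
Authorship (.=original, N=cursor N): . . . 1 3 . 2 .
Index 2: author = original

Answer: original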